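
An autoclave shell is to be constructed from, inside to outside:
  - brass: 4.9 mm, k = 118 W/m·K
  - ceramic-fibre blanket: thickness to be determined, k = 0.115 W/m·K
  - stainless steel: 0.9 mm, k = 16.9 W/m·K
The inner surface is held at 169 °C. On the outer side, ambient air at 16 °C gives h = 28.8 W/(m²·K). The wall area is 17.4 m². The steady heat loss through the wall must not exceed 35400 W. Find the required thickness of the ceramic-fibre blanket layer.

L ≈ 4.64 mm

Treating each layer as a thermal resistance in series:
R_brass = L/(kA) = 0.0049/(118×17.4) = 2.387×10^-6 K/W
R_stainless steel = L/(kA) = 0.0009/(16.9×17.4) = 3.061×10^-6 K/W
R_outer film = 1/(h_o·A) = 1/(28.8×17.4) = 0.001996 K/W
Sum of the known resistances R_other = 0.002001 K/W
Required total resistance R_tot = ΔT/Q_allow = 153/35400 = 0.004322 K/W
R_ceramic-fibre blanket = R_tot − R_other = 0.002321 K/W
L = R·k·A = 0.002321×0.115×17.4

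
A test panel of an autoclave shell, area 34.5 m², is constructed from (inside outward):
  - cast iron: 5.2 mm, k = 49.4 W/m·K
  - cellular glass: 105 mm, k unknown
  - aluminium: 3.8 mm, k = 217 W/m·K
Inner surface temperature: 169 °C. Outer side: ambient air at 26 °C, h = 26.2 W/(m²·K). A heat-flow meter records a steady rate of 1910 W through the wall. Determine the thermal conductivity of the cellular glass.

k ≈ 0.0413 W/(m·K)

Treating each layer as a thermal resistance in series:
R_cast iron = L/(kA) = 0.0052/(49.4×34.5) = 3.051×10^-6 K/W
R_aluminium = L/(kA) = 0.0038/(217×34.5) = 5.076×10^-7 K/W
R_outer film = 1/(h_o·A) = 1/(26.2×34.5) = 0.001106 K/W
Sum of known resistances R_other = 0.00111 K/W
Total R = ΔT/Q = 143/1910 = 0.07487 K/W
R_cellular glass = R_total − R_other = 0.07376 K/W
k = L/(R·A) = 0.105/(0.07376×34.5)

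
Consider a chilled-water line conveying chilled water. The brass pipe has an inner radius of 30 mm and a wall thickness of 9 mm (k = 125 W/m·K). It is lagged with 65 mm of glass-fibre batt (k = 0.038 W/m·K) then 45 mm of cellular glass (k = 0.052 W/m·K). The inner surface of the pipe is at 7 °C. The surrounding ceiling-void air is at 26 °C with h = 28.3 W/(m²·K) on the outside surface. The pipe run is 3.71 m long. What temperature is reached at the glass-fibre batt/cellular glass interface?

T ≈ 21.9 °C

Cylindrical conduction, so R = ln(r₂/r₁)/(2πkL) per layer, in series:
R_brass pipe wall = ln(39/30)/(2π×125×3.71) = 9.004×10^-5 K/W
R_glass-fibre batt = ln(104/39)/(2π×0.038×3.71) = 1.107 K/W
R_cellular glass = ln(149/104)/(2π×0.052×3.71) = 0.2966 K/W
R_outer film = 1/(h_o·2πr_oL) = 1/(28.3×2π×0.149×3.71) = 0.01017 K/W
R_total = 1.414 K/W
Q = ΔT/R_total = 19/1.414
Q = 13.4 W
T_interface = T_inner + Q·ΣR(inner→interface) = 7 + 13.4×1.107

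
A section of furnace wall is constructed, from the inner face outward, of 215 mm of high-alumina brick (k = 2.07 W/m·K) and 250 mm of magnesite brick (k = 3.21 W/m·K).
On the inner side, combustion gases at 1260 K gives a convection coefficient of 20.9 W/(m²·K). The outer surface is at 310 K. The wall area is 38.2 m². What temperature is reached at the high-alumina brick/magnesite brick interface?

Model the wall as resistances in series:
R_inner film = 1/(h_i·A) = 1/(20.9×38.2) = 0.001253 K/W
R_high-alumina brick = L/(kA) = 0.215/(2.07×38.2) = 0.002719 K/W
R_magnesite brick = L/(kA) = 0.25/(3.21×38.2) = 0.002039 K/W
R_total = 0.00601 K/W;  Q = ΔT/R_total = 950/0.00601 = 158100 W
T_interface = T_inner − Q·ΣR(inner→interface) = 1260 − 158000×0.003972

T ≈ 632 K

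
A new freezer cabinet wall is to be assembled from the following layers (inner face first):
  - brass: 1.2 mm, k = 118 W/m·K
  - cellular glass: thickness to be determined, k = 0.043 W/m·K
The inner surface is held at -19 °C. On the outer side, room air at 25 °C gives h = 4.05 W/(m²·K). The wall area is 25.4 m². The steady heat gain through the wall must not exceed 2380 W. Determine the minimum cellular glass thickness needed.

Series thermal resistances:
R_brass = L/(kA) = 0.0012/(118×25.4) = 4.004×10^-7 K/W
R_outer film = 1/(h_o·A) = 1/(4.05×25.4) = 0.009721 K/W
Sum of the known resistances R_other = 0.009721 K/W
Required total resistance R_tot = ΔT/Q_allow = 44/2380 = 0.01849 K/W
R_cellular glass = R_tot − R_other = 0.008766 K/W
L = R·k·A = 0.008766×0.043×25.4

L ≈ 9.57 mm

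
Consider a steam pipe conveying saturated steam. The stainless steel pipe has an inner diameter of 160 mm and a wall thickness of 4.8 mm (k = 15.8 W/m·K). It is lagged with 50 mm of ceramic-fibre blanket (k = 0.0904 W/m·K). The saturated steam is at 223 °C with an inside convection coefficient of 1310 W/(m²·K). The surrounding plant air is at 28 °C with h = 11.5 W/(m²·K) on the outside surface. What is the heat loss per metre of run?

q′ ≈ 212 W/m

Radial resistances (cylindrical: R_cond = ln(r_o/r_i)/(2πkL), R_conv = 1/(h·2πrL)):
R_inner film = 1/(h_i·2πr₁L) = 1/(1310×2π×0.08×1) = 0.001519 K/W
R_stainless steel pipe wall = ln(84.8/80)/(2π×15.8×1) = 5.869×10^-4 K/W
R_ceramic-fibre blanket = ln(134.8/84.8)/(2π×0.0904×1) = 0.816 K/W
R_outer film = 1/(h_o·2πr_oL) = 1/(11.5×2π×0.1348×1) = 0.1027 K/W
R_total = 0.9208 K/W
Q = ΔT/R_total = 195/0.9208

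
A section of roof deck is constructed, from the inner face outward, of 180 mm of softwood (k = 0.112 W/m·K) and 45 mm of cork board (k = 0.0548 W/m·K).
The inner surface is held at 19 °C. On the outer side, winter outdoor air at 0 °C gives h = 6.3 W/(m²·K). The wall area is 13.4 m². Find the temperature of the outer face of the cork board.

T ≈ 1.17 °C

Using the resistance-network approach (series):
R_softwood = L/(kA) = 0.18/(0.112×13.4) = 0.1199 K/W
R_cork board = L/(kA) = 0.045/(0.0548×13.4) = 0.06128 K/W
R_outer film = 1/(h_o·A) = 1/(6.3×13.4) = 0.01185 K/W
R_total = 0.1931 K/W;  Q = ΔT/R_total = 19/0.1931 = 98.41 W
T_interface = T_inner − Q·ΣR(inner→interface) = 19 − 98.4×0.1812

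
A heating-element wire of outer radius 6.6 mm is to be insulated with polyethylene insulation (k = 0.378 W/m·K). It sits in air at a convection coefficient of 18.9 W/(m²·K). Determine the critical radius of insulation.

r_cr ≈ 20 mm

For a cylinder r_cr = k/h = 0.378/18.9
r_cr = 20 mm; since the bare radius (6.6 mm) is below r_cr, adding a thin layer of insulation will *increase* heat loss.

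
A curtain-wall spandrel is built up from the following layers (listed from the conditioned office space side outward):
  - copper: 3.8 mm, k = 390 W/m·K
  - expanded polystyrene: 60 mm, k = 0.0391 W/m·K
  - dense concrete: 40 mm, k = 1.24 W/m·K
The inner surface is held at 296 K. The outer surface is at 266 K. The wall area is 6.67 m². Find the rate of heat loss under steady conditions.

Q ≈ 128 W

Thermal resistances in series:
R_copper = L/(kA) = 0.0038/(390×6.67) = 1.461×10^-6 K/W
R_expanded polystyrene = L/(kA) = 0.06/(0.0391×6.67) = 0.2301 K/W
R_dense concrete = L/(kA) = 0.04/(1.24×6.67) = 0.004836 K/W
R_total = 0.2349 K/W
Q = ΔT / R_total = 30 / 0.2349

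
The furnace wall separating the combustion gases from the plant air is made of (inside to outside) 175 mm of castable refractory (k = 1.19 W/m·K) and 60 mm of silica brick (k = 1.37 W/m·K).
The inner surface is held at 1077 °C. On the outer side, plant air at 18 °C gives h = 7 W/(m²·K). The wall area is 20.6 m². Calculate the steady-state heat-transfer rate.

Q ≈ 65400 W

Model the wall as resistances in series:
R_castable refractory = L/(kA) = 0.175/(1.19×20.6) = 0.007139 K/W
R_silica brick = L/(kA) = 0.06/(1.37×20.6) = 0.002126 K/W
R_outer film = 1/(h_o·A) = 1/(7×20.6) = 0.006935 K/W
R_total = 0.0162 K/W
Q = ΔT / R_total = 1059 / 0.0162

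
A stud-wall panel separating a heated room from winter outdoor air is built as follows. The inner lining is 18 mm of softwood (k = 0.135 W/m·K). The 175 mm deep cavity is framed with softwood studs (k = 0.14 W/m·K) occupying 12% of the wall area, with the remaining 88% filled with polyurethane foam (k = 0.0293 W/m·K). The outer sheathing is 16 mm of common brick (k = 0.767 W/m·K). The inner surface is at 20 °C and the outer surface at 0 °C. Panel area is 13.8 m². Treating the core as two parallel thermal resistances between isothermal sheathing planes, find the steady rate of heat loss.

Sheathing layers in series; stud and cavity paths in parallel between them.
R_inner = 0.018/(0.135×13.8) = 0.009662 K/W
R_stud  = 0.175/(0.14×0.12×13.8) = 0.7548 K/W
R_cav   = 0.175/(0.0293×0.88×13.8) = 0.4918 K/W
1/R_core = 1/R_stud + 1/R_cav → R_core = 0.2978 K/W
R_outer = 0.016/(0.767×13.8) = 0.001512 K/W
R_total = 0.309 K/W
Q = ΔT/R_total = 20/0.309

Q ≈ 64.7 W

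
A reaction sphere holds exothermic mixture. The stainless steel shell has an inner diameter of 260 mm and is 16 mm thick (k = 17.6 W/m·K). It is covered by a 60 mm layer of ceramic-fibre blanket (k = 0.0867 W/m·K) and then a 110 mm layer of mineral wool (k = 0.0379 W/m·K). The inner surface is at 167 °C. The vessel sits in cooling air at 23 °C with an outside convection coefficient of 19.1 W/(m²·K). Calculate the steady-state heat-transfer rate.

Q ≈ 26.5 W

Each spherical layer contributes R = (1/r_i − 1/r_o)/(4πk):
R_stainless steel shell = (1/0.13 − 1/0.146)/(4π×17.6) = 0.003812 K/W
R_ceramic-fibre blanket = (1/0.146 − 1/0.206)/(4π×0.0867) = 1.831 K/W
R_mineral wool = (1/0.206 − 1/0.316)/(4π×0.0379) = 3.548 K/W
R_outer film = 1/(h·4πr_o²) = 1/(19.1×4π×0.316²) = 0.04172 K/W
R_total = 5.425 K/W
Q = ΔT/R_total = 144/5.425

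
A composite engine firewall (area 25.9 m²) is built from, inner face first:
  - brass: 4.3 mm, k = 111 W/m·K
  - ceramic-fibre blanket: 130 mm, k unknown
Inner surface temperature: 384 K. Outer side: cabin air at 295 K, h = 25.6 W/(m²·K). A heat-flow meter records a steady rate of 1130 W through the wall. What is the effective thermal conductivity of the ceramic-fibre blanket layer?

k ≈ 0.065 W/(m·K)

Using the resistance-network approach (series):
R_brass = L/(kA) = 0.0043/(111×25.9) = 1.496×10^-6 K/W
R_outer film = 1/(h_o·A) = 1/(25.6×25.9) = 0.001508 K/W
Sum of known resistances R_other = 0.00151 K/W
Total R = ΔT/Q = 89/1130 = 0.07876 K/W
R_ceramic-fibre blanket = R_total − R_other = 0.07725 K/W
k = L/(R·A) = 0.13/(0.07725×25.9)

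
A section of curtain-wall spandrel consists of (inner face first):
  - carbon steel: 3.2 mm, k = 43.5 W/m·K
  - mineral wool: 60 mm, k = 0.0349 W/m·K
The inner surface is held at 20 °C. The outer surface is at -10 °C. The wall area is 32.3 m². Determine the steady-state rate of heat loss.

Model the wall as resistances in series:
R_carbon steel = L/(kA) = 0.0032/(43.5×32.3) = 2.277×10^-6 K/W
R_mineral wool = L/(kA) = 0.06/(0.0349×32.3) = 0.05323 K/W
R_total = 0.05323 K/W
Q = ΔT / R_total = 30 / 0.05323

Q ≈ 564 W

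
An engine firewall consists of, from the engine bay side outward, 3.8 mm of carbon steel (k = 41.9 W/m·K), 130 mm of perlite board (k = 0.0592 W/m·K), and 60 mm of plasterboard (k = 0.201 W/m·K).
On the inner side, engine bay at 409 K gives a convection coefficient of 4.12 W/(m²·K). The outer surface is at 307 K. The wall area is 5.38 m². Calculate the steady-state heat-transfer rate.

Series thermal resistances:
R_inner film = 1/(h_i·A) = 1/(4.12×5.38) = 0.04511 K/W
R_carbon steel = L/(kA) = 0.0038/(41.9×5.38) = 1.686×10^-5 K/W
R_perlite board = L/(kA) = 0.13/(0.0592×5.38) = 0.4082 K/W
R_plasterboard = L/(kA) = 0.06/(0.201×5.38) = 0.05548 K/W
R_total = 0.5088 K/W
Q = ΔT / R_total = 102 / 0.5088

Q ≈ 200 W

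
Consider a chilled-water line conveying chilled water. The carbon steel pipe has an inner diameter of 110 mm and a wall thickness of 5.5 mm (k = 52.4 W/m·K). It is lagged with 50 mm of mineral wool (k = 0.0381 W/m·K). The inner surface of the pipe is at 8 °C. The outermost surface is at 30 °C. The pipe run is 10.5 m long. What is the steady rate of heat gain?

Q ≈ 91.8 W

For a radial system each layer contributes R = ln(r_out/r_in)/(2πkL); films add R = 1/(hA).
R_carbon steel pipe wall = ln(60.5/55)/(2π×52.4×10.5) = 2.757×10^-5 K/W
R_mineral wool = ln(110.5/60.5)/(2π×0.0381×10.5) = 0.2396 K/W
R_total = 0.2397 K/W
Q = ΔT/R_total = 22/0.2397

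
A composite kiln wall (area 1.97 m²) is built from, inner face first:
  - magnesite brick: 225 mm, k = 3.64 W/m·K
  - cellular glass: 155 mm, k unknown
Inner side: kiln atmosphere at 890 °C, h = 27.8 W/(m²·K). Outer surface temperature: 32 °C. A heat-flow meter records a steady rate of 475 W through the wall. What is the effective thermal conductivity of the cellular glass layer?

k ≈ 0.0448 W/(m·K)

Treating each layer as a thermal resistance in series:
R_inner film = 1/(h_i·A) = 1/(27.8×1.97) = 0.01826 K/W
R_magnesite brick = L/(kA) = 0.225/(3.64×1.97) = 0.03138 K/W
Sum of known resistances R_other = 0.04964 K/W
Total R = ΔT/Q = 858/475 = 1.806 K/W
R_cellular glass = R_total − R_other = 1.757 K/W
k = L/(R·A) = 0.155/(1.757×1.97)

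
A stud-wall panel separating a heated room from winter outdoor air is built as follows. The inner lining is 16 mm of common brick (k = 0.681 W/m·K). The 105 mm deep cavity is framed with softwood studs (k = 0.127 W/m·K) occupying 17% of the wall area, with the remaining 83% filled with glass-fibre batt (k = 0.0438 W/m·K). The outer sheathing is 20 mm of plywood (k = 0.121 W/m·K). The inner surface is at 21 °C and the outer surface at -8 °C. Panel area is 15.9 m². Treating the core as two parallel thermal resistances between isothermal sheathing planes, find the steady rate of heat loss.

Sheathing layers in series; stud and cavity paths in parallel between them.
R_inner = 0.016/(0.681×15.9) = 0.001478 K/W
R_stud  = 0.105/(0.127×0.17×15.9) = 0.3059 K/W
R_cav   = 0.105/(0.0438×0.83×15.9) = 0.1817 K/W
1/R_core = 1/R_stud + 1/R_cav → R_core = 0.114 K/W
R_outer = 0.02/(0.121×15.9) = 0.0104 K/W
R_total = 0.1258 K/W
Q = ΔT/R_total = 29/0.1258

Q ≈ 230 W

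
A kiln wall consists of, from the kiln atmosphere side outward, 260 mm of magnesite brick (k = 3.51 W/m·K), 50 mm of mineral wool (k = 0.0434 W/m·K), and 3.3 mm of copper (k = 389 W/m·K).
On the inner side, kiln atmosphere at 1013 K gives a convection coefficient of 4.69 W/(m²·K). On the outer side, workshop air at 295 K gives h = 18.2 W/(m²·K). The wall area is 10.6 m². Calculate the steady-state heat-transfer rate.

Using the resistance-network approach (series):
R_inner film = 1/(h_i·A) = 1/(4.69×10.6) = 0.02012 K/W
R_magnesite brick = L/(kA) = 0.26/(3.51×10.6) = 0.006988 K/W
R_mineral wool = L/(kA) = 0.05/(0.0434×10.6) = 0.1087 K/W
R_copper = L/(kA) = 0.0033/(389×10.6) = 8.003×10^-7 K/W
R_outer film = 1/(h_o·A) = 1/(18.2×10.6) = 0.005183 K/W
R_total = 0.141 K/W
Q = ΔT / R_total = 718 / 0.141

Q ≈ 5090 W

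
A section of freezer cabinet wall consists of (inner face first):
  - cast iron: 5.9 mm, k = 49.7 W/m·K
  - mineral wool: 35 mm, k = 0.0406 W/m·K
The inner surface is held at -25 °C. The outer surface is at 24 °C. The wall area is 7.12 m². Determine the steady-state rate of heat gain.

Q ≈ 405 W

Using the resistance-network approach (series):
R_cast iron = L/(kA) = 0.0059/(49.7×7.12) = 1.667×10^-5 K/W
R_mineral wool = L/(kA) = 0.035/(0.0406×7.12) = 0.1211 K/W
R_total = 0.1211 K/W
Q = ΔT / R_total = 49 / 0.1211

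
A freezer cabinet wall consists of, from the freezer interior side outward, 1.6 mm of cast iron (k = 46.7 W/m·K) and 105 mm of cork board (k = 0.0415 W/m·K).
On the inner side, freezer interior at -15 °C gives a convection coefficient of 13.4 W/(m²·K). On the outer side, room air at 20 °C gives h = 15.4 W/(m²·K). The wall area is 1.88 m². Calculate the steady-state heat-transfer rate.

Q ≈ 24.6 W

Series thermal resistances:
R_inner film = 1/(h_i·A) = 1/(13.4×1.88) = 0.0397 K/W
R_cast iron = L/(kA) = 0.0016/(46.7×1.88) = 1.822×10^-5 K/W
R_cork board = L/(kA) = 0.105/(0.0415×1.88) = 1.346 K/W
R_outer film = 1/(h_o·A) = 1/(15.4×1.88) = 0.03454 K/W
R_total = 1.42 K/W
Q = ΔT / R_total = 35 / 1.42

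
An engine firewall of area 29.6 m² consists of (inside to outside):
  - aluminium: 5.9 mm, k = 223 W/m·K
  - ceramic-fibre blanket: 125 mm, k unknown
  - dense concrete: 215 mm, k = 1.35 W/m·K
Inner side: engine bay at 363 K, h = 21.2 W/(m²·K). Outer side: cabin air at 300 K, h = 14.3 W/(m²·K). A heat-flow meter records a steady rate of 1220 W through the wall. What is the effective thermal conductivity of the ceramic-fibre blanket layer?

k ≈ 0.0998 W/(m·K)

Model the wall as resistances in series:
R_inner film = 1/(h_i·A) = 1/(21.2×29.6) = 0.001594 K/W
R_aluminium = L/(kA) = 0.0059/(223×29.6) = 8.938×10^-7 K/W
R_dense concrete = L/(kA) = 0.215/(1.35×29.6) = 0.00538 K/W
R_outer film = 1/(h_o·A) = 1/(14.3×29.6) = 0.002363 K/W
Sum of known resistances R_other = 0.009337 K/W
Total R = ΔT/Q = 63/1220 = 0.05164 K/W
R_ceramic-fibre blanket = R_total − R_other = 0.0423 K/W
k = L/(R·A) = 0.125/(0.0423×29.6)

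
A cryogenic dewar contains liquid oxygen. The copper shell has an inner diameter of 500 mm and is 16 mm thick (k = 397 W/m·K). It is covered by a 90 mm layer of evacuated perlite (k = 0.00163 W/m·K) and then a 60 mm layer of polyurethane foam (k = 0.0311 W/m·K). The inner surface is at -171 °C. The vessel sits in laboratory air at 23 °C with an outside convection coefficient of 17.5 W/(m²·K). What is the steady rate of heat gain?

For a spherical shell R = (1/r₁ − 1/r₂)/(4πk); film R = 1/(h·4πr²). In series:
R_copper shell = (1/0.25 − 1/0.266)/(4π×397) = 4.823×10^-5 K/W
R_evacuated perlite = (1/0.266 − 1/0.356)/(4π×0.00163) = 46.4 K/W
R_polyurethane foam = (1/0.356 − 1/0.416)/(4π×0.0311) = 1.037 K/W
R_outer film = 1/(h·4πr_o²) = 1/(17.5×4π×0.416²) = 0.02628 K/W
R_total = 47.46 K/W
Q = ΔT/R_total = 194/47.46

Q ≈ 4.09 W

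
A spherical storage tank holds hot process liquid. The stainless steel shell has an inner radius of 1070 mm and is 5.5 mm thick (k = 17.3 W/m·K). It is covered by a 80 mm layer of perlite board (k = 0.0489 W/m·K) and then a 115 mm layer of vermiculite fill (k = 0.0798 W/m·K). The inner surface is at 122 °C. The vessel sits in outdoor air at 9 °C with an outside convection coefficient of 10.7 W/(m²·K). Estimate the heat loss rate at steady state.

Q ≈ 603 W

For a spherical shell R = (1/r₁ − 1/r₂)/(4πk); film R = 1/(h·4πr²). In series:
R_stainless steel shell = (1/1.07 − 1/1.0755)/(4π×17.3) = 2.198×10^-5 K/W
R_perlite board = (1/1.0755 − 1/1.1555)/(4π×0.0489) = 0.1048 K/W
R_vermiculite fill = (1/1.1555 − 1/1.2705)/(4π×0.0798) = 0.07812 K/W
R_outer film = 1/(h·4πr_o²) = 1/(10.7×4π×1.2705²) = 0.004607 K/W
R_total = 0.1875 K/W
Q = ΔT/R_total = 113/0.1875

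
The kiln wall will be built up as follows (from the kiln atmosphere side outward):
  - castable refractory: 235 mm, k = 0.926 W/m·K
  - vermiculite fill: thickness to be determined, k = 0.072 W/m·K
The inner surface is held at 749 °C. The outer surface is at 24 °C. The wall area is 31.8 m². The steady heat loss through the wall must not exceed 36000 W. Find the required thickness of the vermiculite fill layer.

L ≈ 27.8 mm

Thermal resistances in series:
R_castable refractory = L/(kA) = 0.235/(0.926×31.8) = 0.00798 K/W
Sum of the known resistances R_other = 0.00798 K/W
Required total resistance R_tot = ΔT/Q_allow = 725/36000 = 0.02014 K/W
R_vermiculite fill = R_tot − R_other = 0.01216 K/W
L = R·k·A = 0.01216×0.072×31.8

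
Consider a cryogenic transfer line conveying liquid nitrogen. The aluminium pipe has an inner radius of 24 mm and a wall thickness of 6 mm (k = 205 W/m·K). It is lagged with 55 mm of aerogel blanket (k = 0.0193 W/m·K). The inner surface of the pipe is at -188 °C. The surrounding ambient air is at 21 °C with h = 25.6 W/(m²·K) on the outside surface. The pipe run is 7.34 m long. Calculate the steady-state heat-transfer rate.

Q ≈ 177 W

Radial resistances (cylindrical: R_cond = ln(r_o/r_i)/(2πkL), R_conv = 1/(h·2πrL)):
R_aluminium pipe wall = ln(30/24)/(2π×205×7.34) = 2.36×10^-5 K/W
R_aerogel blanket = ln(85/30)/(2π×0.0193×7.34) = 1.17 K/W
R_outer film = 1/(h_o·2πr_oL) = 1/(25.6×2π×0.085×7.34) = 0.009965 K/W
R_total = 1.18 K/W
Q = ΔT/R_total = 209/1.18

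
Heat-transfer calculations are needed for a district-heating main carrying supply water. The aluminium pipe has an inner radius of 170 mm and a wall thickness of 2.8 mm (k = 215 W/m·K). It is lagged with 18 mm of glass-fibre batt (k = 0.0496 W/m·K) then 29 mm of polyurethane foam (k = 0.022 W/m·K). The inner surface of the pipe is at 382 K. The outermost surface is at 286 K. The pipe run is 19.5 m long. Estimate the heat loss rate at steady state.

Cylindrical conduction, so R = ln(r₂/r₁)/(2πkL) per layer, in series:
R_aluminium pipe wall = ln(172.8/170)/(2π×215×19.5) = 6.202×10^-7 K/W
R_glass-fibre batt = ln(190.8/172.8)/(2π×0.0496×19.5) = 0.01631 K/W
R_polyurethane foam = ln(219.8/190.8)/(2π×0.022×19.5) = 0.05249 K/W
R_total = 0.0688 K/W
Q = ΔT/R_total = 96/0.0688

Q ≈ 1400 W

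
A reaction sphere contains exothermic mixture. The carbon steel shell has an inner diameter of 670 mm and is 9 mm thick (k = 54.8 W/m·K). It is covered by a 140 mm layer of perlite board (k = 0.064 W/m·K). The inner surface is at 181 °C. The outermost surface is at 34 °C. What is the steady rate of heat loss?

Radial (spherical) resistances in series:
R_carbon steel shell = (1/0.335 − 1/0.344)/(4π×54.8) = 1.134×10^-4 K/W
R_perlite board = (1/0.344 − 1/0.484)/(4π×0.064) = 1.046 K/W
R_total = 1.046 K/W
Q = ΔT/R_total = 147/1.046

Q ≈ 141 W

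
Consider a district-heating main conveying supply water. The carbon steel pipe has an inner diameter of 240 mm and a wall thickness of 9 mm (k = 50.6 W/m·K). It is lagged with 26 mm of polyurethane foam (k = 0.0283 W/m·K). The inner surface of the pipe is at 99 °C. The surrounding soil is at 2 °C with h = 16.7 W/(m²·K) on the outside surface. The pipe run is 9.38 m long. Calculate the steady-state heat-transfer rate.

For a radial system each layer contributes R = ln(r_out/r_in)/(2πkL); films add R = 1/(hA).
R_carbon steel pipe wall = ln(129/120)/(2π×50.6×9.38) = 2.425×10^-5 K/W
R_polyurethane foam = ln(155/129)/(2π×0.0283×9.38) = 0.1101 K/W
R_outer film = 1/(h_o·2πr_oL) = 1/(16.7×2π×0.155×9.38) = 0.006555 K/W
R_total = 0.1167 K/W
Q = ΔT/R_total = 97/0.1167

Q ≈ 831 W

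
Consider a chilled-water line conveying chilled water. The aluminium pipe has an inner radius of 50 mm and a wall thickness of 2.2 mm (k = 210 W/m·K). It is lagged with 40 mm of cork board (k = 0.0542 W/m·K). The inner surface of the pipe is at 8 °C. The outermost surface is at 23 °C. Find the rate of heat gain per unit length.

q′ ≈ 8.98 W/m

Treating each annulus and film as a series resistance:
R_aluminium pipe wall = ln(52.2/50)/(2π×210×1) = 3.263×10^-5 K/W
R_cork board = ln(92.2/52.2)/(2π×0.0542×1) = 1.67 K/W
R_total = 1.671 K/W
Q = ΔT/R_total = 15/1.671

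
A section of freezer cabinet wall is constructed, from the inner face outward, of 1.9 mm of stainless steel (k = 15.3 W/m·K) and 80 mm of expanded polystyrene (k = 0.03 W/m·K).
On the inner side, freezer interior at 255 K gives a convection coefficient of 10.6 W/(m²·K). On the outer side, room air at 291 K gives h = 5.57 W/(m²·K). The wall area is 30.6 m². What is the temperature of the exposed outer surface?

T ≈ 289 K

Series thermal resistances:
R_inner film = 1/(h_i·A) = 1/(10.6×30.6) = 0.003083 K/W
R_stainless steel = L/(kA) = 0.0019/(15.3×30.6) = 4.058×10^-6 K/W
R_expanded polystyrene = L/(kA) = 0.08/(0.03×30.6) = 0.08715 K/W
R_outer film = 1/(h_o·A) = 1/(5.57×30.6) = 0.005867 K/W
R_total = 0.0961 K/W;  Q = ΔT/R_total = 36/0.0961 = 374.6 W
T_interface = T_inner + Q·ΣR(inner→interface) = 255 + 375×0.09023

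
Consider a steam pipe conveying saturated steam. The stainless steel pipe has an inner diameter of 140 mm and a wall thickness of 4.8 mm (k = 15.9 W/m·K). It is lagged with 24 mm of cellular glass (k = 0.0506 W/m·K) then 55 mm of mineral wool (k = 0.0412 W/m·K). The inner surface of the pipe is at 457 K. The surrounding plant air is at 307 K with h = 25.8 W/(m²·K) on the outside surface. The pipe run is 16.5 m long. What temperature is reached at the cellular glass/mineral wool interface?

Cylindrical conduction, so R = ln(r₂/r₁)/(2πkL) per layer, in series:
R_stainless steel pipe wall = ln(74.8/70)/(2π×15.9×16.5) = 4.023×10^-5 K/W
R_cellular glass = ln(98.8/74.8)/(2π×0.0506×16.5) = 0.05305 K/W
R_mineral wool = ln(153.8/98.8)/(2π×0.0412×16.5) = 0.1036 K/W
R_outer film = 1/(h_o·2πr_oL) = 1/(25.8×2π×0.1538×16.5) = 0.002431 K/W
R_total = 0.1591 K/W
Q = ΔT/R_total = 150/0.1591
Q = 943 W
T_interface = T_inner − Q·ΣR(inner→interface) = 457 − 943×0.05309

T ≈ 407 K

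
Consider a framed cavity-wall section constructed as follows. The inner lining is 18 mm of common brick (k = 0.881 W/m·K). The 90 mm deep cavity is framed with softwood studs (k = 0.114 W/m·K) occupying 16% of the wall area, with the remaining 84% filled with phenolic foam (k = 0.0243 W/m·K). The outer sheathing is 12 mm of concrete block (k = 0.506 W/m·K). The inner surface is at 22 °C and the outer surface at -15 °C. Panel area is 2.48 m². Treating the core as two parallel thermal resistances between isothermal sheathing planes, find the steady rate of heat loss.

Sheathing layers in series; stud and cavity paths in parallel between them.
R_inner = 0.018/(0.881×2.48) = 0.008238 K/W
R_stud  = 0.09/(0.114×0.16×2.48) = 1.99 K/W
R_cav   = 0.09/(0.0243×0.84×2.48) = 1.778 K/W
1/R_core = 1/R_stud + 1/R_cav → R_core = 0.9389 K/W
R_outer = 0.012/(0.506×2.48) = 0.009563 K/W
R_total = 0.9567 K/W
Q = ΔT/R_total = 37/0.9567

Q ≈ 38.7 W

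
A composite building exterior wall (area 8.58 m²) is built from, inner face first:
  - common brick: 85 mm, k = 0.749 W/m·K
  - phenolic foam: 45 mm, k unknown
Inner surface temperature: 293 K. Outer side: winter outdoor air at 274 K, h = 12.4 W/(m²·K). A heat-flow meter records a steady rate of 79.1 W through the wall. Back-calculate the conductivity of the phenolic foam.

k ≈ 0.0241 W/(m·K)

Model the wall as resistances in series:
R_common brick = L/(kA) = 0.085/(0.749×8.58) = 0.01323 K/W
R_outer film = 1/(h_o·A) = 1/(12.4×8.58) = 0.009399 K/W
Sum of known resistances R_other = 0.02263 K/W
Total R = ΔT/Q = 19/79.1 = 0.2402 K/W
R_phenolic foam = R_total − R_other = 0.2176 K/W
k = L/(R·A) = 0.045/(0.2176×8.58)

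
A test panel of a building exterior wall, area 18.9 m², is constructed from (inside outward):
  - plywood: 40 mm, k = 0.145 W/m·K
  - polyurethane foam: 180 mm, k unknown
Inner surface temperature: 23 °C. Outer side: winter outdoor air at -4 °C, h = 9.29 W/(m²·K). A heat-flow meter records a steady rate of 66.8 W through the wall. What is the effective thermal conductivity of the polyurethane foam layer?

Treating each layer as a thermal resistance in series:
R_plywood = L/(kA) = 0.04/(0.145×18.9) = 0.0146 K/W
R_outer film = 1/(h_o·A) = 1/(9.29×18.9) = 0.005695 K/W
Sum of known resistances R_other = 0.02029 K/W
Total R = ΔT/Q = 27/66.8 = 0.4042 K/W
R_polyurethane foam = R_total − R_other = 0.3839 K/W
k = L/(R·A) = 0.18/(0.3839×18.9)

k ≈ 0.0248 W/(m·K)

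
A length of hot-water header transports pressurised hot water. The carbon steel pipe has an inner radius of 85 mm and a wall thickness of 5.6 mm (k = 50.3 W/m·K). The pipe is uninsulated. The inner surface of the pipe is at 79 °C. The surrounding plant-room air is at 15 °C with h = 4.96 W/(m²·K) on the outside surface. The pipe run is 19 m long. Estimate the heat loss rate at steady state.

For a radial system each layer contributes R = ln(r_out/r_in)/(2πkL); films add R = 1/(hA).
R_carbon steel pipe wall = ln(90.6/85)/(2π×50.3×19) = 1.063×10^-5 K/W
R_outer film = 1/(h_o·2πr_oL) = 1/(4.96×2π×0.0906×19) = 0.01864 K/W
R_total = 0.01865 K/W
Q = ΔT/R_total = 64/0.01865

Q ≈ 3430 W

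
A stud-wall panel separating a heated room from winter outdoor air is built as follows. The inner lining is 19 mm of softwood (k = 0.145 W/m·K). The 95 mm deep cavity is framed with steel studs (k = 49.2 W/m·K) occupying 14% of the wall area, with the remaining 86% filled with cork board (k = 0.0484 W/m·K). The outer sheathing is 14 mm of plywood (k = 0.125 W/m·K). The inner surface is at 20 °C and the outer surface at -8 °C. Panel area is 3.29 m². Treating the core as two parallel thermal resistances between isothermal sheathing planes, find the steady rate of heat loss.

Q ≈ 359 W

Sheathing layers in series; stud and cavity paths in parallel between them.
R_inner = 0.019/(0.145×3.29) = 0.03983 K/W
R_stud  = 0.095/(49.2×0.14×3.29) = 0.004192 K/W
R_cav   = 0.095/(0.0484×0.86×3.29) = 0.6937 K/W
1/R_core = 1/R_stud + 1/R_cav → R_core = 0.004167 K/W
R_outer = 0.014/(0.125×3.29) = 0.03404 K/W
R_total = 0.07804 K/W
Q = ΔT/R_total = 28/0.07804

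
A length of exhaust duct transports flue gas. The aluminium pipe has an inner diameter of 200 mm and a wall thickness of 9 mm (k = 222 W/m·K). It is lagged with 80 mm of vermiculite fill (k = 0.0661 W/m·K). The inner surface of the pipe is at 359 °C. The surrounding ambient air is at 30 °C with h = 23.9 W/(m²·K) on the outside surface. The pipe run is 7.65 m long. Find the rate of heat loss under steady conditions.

Q ≈ 1850 W

For a radial system each layer contributes R = ln(r_out/r_in)/(2πkL); films add R = 1/(hA).
R_aluminium pipe wall = ln(109/100)/(2π×222×7.65) = 8.076×10^-6 K/W
R_vermiculite fill = ln(189/109)/(2π×0.0661×7.65) = 0.1732 K/W
R_outer film = 1/(h_o·2πr_oL) = 1/(23.9×2π×0.189×7.65) = 0.004606 K/W
R_total = 0.1778 K/W
Q = ΔT/R_total = 329/0.1778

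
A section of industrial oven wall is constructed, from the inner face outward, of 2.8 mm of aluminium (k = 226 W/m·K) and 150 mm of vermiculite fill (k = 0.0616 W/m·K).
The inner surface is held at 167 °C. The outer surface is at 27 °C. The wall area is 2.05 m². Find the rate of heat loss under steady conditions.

Q ≈ 118 W

Series thermal resistances:
R_aluminium = L/(kA) = 0.0028/(226×2.05) = 6.044×10^-6 K/W
R_vermiculite fill = L/(kA) = 0.15/(0.0616×2.05) = 1.188 K/W
R_total = 1.188 K/W
Q = ΔT / R_total = 140 / 1.188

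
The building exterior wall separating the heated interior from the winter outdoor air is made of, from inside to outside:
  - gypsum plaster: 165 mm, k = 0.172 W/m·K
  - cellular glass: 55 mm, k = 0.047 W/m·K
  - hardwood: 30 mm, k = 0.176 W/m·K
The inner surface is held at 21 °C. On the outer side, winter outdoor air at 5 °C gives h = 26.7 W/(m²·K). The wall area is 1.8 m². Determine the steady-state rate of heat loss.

Q ≈ 12.3 W

Series thermal resistances:
R_gypsum plaster = L/(kA) = 0.165/(0.172×1.8) = 0.5329 K/W
R_cellular glass = L/(kA) = 0.055/(0.047×1.8) = 0.6501 K/W
R_hardwood = L/(kA) = 0.03/(0.176×1.8) = 0.0947 K/W
R_outer film = 1/(h_o·A) = 1/(26.7×1.8) = 0.02081 K/W
R_total = 1.299 K/W
Q = ΔT / R_total = 16 / 1.299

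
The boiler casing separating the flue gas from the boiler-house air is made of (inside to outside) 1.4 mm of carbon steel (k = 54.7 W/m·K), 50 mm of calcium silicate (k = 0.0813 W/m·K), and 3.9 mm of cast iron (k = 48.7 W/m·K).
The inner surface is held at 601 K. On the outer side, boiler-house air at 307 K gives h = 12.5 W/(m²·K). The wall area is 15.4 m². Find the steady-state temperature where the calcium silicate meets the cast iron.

Model the wall as resistances in series:
R_carbon steel = L/(kA) = 0.0014/(54.7×15.4) = 1.662×10^-6 K/W
R_calcium silicate = L/(kA) = 0.05/(0.0813×15.4) = 0.03994 K/W
R_cast iron = L/(kA) = 0.0039/(48.7×15.4) = 5.2×10^-6 K/W
R_outer film = 1/(h_o·A) = 1/(12.5×15.4) = 0.005195 K/W
R_total = 0.04514 K/W;  Q = ΔT/R_total = 294/0.04514 = 6513 W
T_interface = T_inner − Q·ΣR(inner→interface) = 601 − 6510×0.03994

T ≈ 341 K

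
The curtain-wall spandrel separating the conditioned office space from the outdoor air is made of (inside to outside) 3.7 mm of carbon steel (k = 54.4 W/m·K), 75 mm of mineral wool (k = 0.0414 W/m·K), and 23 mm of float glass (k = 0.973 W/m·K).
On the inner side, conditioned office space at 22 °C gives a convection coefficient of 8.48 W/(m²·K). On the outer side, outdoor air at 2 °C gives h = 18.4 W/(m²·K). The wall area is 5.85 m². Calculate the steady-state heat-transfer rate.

Model the wall as resistances in series:
R_inner film = 1/(h_i·A) = 1/(8.48×5.85) = 0.02016 K/W
R_carbon steel = L/(kA) = 0.0037/(54.4×5.85) = 1.163×10^-5 K/W
R_mineral wool = L/(kA) = 0.075/(0.0414×5.85) = 0.3097 K/W
R_float glass = L/(kA) = 0.023/(0.973×5.85) = 0.004041 K/W
R_outer film = 1/(h_o·A) = 1/(18.4×5.85) = 0.00929 K/W
R_total = 0.3432 K/W
Q = ΔT / R_total = 20 / 0.3432

Q ≈ 58.3 W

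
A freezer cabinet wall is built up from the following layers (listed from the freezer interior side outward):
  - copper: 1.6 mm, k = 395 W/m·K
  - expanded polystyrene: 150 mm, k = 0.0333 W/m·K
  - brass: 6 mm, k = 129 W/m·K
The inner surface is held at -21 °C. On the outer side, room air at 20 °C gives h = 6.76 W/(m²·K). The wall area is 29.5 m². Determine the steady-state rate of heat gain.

Q ≈ 260 W

Using the resistance-network approach (series):
R_copper = L/(kA) = 0.0016/(395×29.5) = 1.373×10^-7 K/W
R_expanded polystyrene = L/(kA) = 0.15/(0.0333×29.5) = 0.1527 K/W
R_brass = L/(kA) = 0.006/(129×29.5) = 1.577×10^-6 K/W
R_outer film = 1/(h_o·A) = 1/(6.76×29.5) = 0.005015 K/W
R_total = 0.1577 K/W
Q = ΔT / R_total = 41 / 0.1577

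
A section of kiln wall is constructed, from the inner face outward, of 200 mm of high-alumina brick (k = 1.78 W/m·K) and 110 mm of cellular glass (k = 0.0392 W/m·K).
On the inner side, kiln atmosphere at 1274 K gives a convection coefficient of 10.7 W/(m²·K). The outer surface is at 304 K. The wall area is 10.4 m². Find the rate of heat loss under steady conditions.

Q ≈ 3350 W

Series thermal resistances:
R_inner film = 1/(h_i·A) = 1/(10.7×10.4) = 0.008986 K/W
R_high-alumina brick = L/(kA) = 0.2/(1.78×10.4) = 0.0108 K/W
R_cellular glass = L/(kA) = 0.11/(0.0392×10.4) = 0.2698 K/W
R_total = 0.2896 K/W
Q = ΔT / R_total = 970 / 0.2896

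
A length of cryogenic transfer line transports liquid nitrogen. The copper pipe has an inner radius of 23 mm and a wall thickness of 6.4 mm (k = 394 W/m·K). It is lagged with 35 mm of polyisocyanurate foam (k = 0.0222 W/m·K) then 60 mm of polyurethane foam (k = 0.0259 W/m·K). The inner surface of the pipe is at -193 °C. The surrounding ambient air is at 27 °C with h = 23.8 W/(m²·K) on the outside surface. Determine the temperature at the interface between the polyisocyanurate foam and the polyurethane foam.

T ≈ -65.8 °C

Radial resistances (cylindrical: R_cond = ln(r_o/r_i)/(2πkL), R_conv = 1/(h·2πrL)):
R_copper pipe wall = ln(29.4/23)/(2π×394×1) = 9.917×10^-5 K/W
R_polyisocyanurate foam = ln(64.4/29.4)/(2π×0.0222×1) = 5.621 K/W
R_polyurethane foam = ln(124.4/64.4)/(2π×0.0259×1) = 4.046 K/W
R_outer film = 1/(h_o·2πr_oL) = 1/(23.8×2π×0.1244×1) = 0.05376 K/W
R_total = 9.721 K/W
Q = ΔT/R_total = 220/9.721
Q = 22.6 W/m
T_interface = T_inner + Q·ΣR(inner→interface) = -193 + 22.6×5.622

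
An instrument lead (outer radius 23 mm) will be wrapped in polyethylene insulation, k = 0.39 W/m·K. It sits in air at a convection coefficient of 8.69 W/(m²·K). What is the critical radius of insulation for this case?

For a cylinder r_cr = k/h = 0.39/8.69
r_cr = 44.9 mm; since the bare radius (23 mm) is below r_cr, adding a thin layer of insulation will *increase* heat loss.

r_cr ≈ 44.9 mm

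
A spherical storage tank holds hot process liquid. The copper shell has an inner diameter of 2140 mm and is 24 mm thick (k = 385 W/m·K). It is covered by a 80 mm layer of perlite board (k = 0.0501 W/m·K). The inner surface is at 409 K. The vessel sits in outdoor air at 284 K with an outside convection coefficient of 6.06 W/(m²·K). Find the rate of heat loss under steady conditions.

Q ≈ 1150 W

Radial (spherical) resistances in series:
R_copper shell = (1/1.07 − 1/1.094)/(4π×385) = 4.238×10^-6 K/W
R_perlite board = (1/1.094 − 1/1.174)/(4π×0.0501) = 0.09894 K/W
R_outer film = 1/(h·4πr_o²) = 1/(6.06×4π×1.174²) = 0.009528 K/W
R_total = 0.1085 K/W
Q = ΔT/R_total = 125/0.1085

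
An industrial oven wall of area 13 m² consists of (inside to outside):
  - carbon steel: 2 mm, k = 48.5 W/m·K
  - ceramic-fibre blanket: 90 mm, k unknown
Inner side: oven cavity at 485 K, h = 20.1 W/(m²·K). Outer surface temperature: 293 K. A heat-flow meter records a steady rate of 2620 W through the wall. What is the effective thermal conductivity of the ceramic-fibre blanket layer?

Thermal resistances in series:
R_inner film = 1/(h_i·A) = 1/(20.1×13) = 0.003827 K/W
R_carbon steel = L/(kA) = 0.002/(48.5×13) = 3.172×10^-6 K/W
Sum of known resistances R_other = 0.00383 K/W
Total R = ΔT/Q = 192/2620 = 0.07328 K/W
R_ceramic-fibre blanket = R_total − R_other = 0.06945 K/W
k = L/(R·A) = 0.09/(0.06945×13)

k ≈ 0.0997 W/(m·K)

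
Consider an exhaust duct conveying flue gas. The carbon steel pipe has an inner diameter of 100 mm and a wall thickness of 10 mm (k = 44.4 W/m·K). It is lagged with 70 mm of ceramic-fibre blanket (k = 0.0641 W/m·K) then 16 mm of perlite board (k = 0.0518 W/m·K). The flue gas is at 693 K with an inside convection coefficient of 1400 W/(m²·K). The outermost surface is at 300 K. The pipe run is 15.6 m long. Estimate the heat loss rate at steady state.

For a radial system each layer contributes R = ln(r_out/r_in)/(2πkL); films add R = 1/(hA).
R_inner film = 1/(h_i·2πr₁L) = 1/(1400×2π×0.05×15.6) = 1.457×10^-4 K/W
R_carbon steel pipe wall = ln(60/50)/(2π×44.4×15.6) = 4.189×10^-5 K/W
R_ceramic-fibre blanket = ln(130/60)/(2π×0.0641×15.6) = 0.1231 K/W
R_perlite board = ln(146/130)/(2π×0.0518×15.6) = 0.02286 K/W
R_total = 0.1461 K/W
Q = ΔT/R_total = 393/0.1461

Q ≈ 2690 W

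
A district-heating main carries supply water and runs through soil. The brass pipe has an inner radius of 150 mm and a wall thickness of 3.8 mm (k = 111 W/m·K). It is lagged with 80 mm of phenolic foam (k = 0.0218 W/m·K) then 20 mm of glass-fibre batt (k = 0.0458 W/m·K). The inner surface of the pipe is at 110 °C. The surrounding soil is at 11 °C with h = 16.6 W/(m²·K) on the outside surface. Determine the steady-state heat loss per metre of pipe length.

q′ ≈ 29.3 W/m

For a radial system each layer contributes R = ln(r_out/r_in)/(2πkL); films add R = 1/(hA).
R_brass pipe wall = ln(153.8/150)/(2π×111×1) = 3.587×10^-5 K/W
R_phenolic foam = ln(233.8/153.8)/(2π×0.0218×1) = 3.058 K/W
R_glass-fibre batt = ln(253.8/233.8)/(2π×0.0458×1) = 0.2852 K/W
R_outer film = 1/(h_o·2πr_oL) = 1/(16.6×2π×0.2538×1) = 0.03778 K/W
R_total = 3.381 K/W
Q = ΔT/R_total = 99/3.381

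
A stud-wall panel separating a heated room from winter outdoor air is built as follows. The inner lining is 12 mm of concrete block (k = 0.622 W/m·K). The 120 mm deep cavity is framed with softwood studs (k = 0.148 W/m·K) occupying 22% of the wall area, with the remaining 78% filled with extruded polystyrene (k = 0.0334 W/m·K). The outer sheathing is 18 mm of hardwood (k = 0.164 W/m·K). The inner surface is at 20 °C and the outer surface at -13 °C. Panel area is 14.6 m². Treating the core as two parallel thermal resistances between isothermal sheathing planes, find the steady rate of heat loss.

Sheathing layers in series; stud and cavity paths in parallel between them.
R_inner = 0.012/(0.622×14.6) = 0.001321 K/W
R_stud  = 0.12/(0.148×0.22×14.6) = 0.2524 K/W
R_cav   = 0.12/(0.0334×0.78×14.6) = 0.3155 K/W
1/R_core = 1/R_stud + 1/R_cav → R_core = 0.1402 K/W
R_outer = 0.018/(0.164×14.6) = 0.007518 K/W
R_total = 0.1491 K/W
Q = ΔT/R_total = 33/0.1491

Q ≈ 221 W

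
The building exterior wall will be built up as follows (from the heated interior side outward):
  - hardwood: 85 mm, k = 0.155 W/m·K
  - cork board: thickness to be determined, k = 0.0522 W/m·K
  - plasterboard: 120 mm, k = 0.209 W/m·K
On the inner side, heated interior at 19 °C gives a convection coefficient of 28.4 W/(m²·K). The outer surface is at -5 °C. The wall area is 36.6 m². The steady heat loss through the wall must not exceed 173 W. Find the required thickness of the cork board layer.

L ≈ 205 mm

Thermal resistances in series:
R_inner film = 1/(h_i·A) = 1/(28.4×36.6) = 9.621×10^-4 K/W
R_hardwood = L/(kA) = 0.085/(0.155×36.6) = 0.01498 K/W
R_plasterboard = L/(kA) = 0.12/(0.209×36.6) = 0.01569 K/W
Sum of the known resistances R_other = 0.03163 K/W
Required total resistance R_tot = ΔT/Q_allow = 24/173 = 0.1387 K/W
R_cork board = R_tot − R_other = 0.1071 K/W
L = R·k·A = 0.1071×0.0522×36.6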